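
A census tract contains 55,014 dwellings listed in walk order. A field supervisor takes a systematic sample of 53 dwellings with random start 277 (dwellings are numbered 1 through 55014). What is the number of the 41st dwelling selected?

41797

k = 55014/53 = 1038
41st selection = r + (41−1)·k = 277 + 40×1038 = 277 + 41520 = 41797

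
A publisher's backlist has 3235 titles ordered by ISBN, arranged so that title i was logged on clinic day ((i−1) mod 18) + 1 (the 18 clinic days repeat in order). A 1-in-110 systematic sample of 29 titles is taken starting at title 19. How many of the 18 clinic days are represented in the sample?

Consecutive selections differ by k = 110, so their clinic day numbers differ by 110 mod 18 = 2.
gcd(110, 18) = 2, so the sample visits 18/2 = 9 distinct residues mod 18.
Start 19 is clinic day 1; the clinic days hit are 1, 3, 5, 7, 9, 11, 13, 15, 17.

9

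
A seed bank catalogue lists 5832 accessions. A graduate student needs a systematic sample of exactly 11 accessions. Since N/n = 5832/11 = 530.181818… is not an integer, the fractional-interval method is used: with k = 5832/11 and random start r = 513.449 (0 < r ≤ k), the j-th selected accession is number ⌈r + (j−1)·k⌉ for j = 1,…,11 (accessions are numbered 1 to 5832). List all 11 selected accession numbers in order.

j=1: r + 0k = 513.449 → ⌈·⌉ = 514
j=2: r + 1k = 1043.630818… → ⌈·⌉ = 1044
j=3: r + 2k = 1573.812636… → ⌈·⌉ = 1574
j=4: r + 3k = 2103.994454… → ⌈·⌉ = 2104
j=5: r + 4k = 2634.176272… → ⌈·⌉ = 2635
j=6: r + 5k = 3164.358090… → ⌈·⌉ = 3165
j=7: r + 6k = 3694.539909… → ⌈·⌉ = 3695
j=8: r + 7k = 4224.721727… → ⌈·⌉ = 4225
j=9: r + 8k = 4754.903545… → ⌈·⌉ = 4755
j=10: r + 9k = 5285.085363… → ⌈·⌉ = 5286
j=11: r + 10k = 5815.267181… → ⌈·⌉ = 5816

514, 1044, 1574, 2104, 2635, 3165, 3695, 4225, 4755, 5286, 5816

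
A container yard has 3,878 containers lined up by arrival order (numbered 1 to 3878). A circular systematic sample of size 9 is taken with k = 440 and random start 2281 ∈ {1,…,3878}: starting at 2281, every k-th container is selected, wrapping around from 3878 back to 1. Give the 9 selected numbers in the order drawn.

Selection 1: 2281
Selection 2: 2281 + 440 = 2721
Selection 3: 2721 + 440 = 3161
Selection 4: 3161 + 440 = 3601
Selection 5: 3601 + 440 = 4041 → 4041 − 3878 = 163
Selection 6: 163 + 440 = 603
Selection 7: 603 + 440 = 1043
Selection 8: 1043 + 440 = 1483
Selection 9: 1483 + 440 = 1923

2281, 2721, 3161, 3601, 163, 603, 1043, 1483, 1923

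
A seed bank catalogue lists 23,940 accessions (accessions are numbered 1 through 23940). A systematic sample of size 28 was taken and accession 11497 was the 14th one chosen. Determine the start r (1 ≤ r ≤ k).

382

k = 23940/28 = 855
r = 11497 − (14−1)×855 = 11497 − 11115 = 382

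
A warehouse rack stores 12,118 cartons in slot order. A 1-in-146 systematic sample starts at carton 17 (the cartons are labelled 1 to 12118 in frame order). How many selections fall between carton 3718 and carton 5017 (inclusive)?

9

k = 146
First selection ≥ 3718: 17 + ⌈(3718−17)/146⌉·146 = 17 + 26×146 = 3813
Last selection ≤ 5017: 17 + ⌊(5017−17)/146⌋·146 = 17 + 34×146 = 4981
Count = 34 − 26 + 1 = 9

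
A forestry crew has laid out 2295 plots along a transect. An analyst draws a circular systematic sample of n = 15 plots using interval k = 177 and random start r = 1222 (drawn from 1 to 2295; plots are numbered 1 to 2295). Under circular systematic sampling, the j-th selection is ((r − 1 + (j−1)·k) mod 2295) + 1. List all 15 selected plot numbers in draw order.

1222, 1399, 1576, 1753, 1930, 2107, 2284, 166, 343, 520, 697, 874, 1051, 1228, 1405

Selection 1: 1222
Selection 2: 1222 + 177 = 1399
Selection 3: 1399 + 177 = 1576
Selection 4: 1576 + 177 = 1753
Selection 5: 1753 + 177 = 1930
Selection 6: 1930 + 177 = 2107
Selection 7: 2107 + 177 = 2284
Selection 8: 2284 + 177 = 2461 → 2461 − 2295 = 166
Selection 9: 166 + 177 = 343
Selection 10: 343 + 177 = 520
Selection 11: 520 + 177 = 697
Selection 12: 697 + 177 = 874
Selection 13: 874 + 177 = 1051
Selection 14: 1051 + 177 = 1228
Selection 15: 1228 + 177 = 1405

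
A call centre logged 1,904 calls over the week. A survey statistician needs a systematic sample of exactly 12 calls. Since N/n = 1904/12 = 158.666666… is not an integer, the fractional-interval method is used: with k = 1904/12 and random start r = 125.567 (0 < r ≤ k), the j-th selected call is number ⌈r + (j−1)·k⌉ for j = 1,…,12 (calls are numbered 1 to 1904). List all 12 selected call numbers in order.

126, 285, 443, 602, 761, 919, 1078, 1237, 1395, 1554, 1713, 1871

j=1: r + 0k = 125.567 → ⌈·⌉ = 126
j=2: r + 1k = 284.233666… → ⌈·⌉ = 285
j=3: r + 2k = 442.900333… → ⌈·⌉ = 443
j=4: r + 3k = 601.567 → ⌈·⌉ = 602
j=5: r + 4k = 760.233666… → ⌈·⌉ = 761
j=6: r + 5k = 918.900333… → ⌈·⌉ = 919
j=7: r + 6k = 1077.567 → ⌈·⌉ = 1078
j=8: r + 7k = 1236.233666… → ⌈·⌉ = 1237
j=9: r + 8k = 1394.900333… → ⌈·⌉ = 1395
j=10: r + 9k = 1553.567 → ⌈·⌉ = 1554
j=11: r + 10k = 1712.233666… → ⌈·⌉ = 1713
j=12: r + 11k = 1870.900333… → ⌈·⌉ = 1871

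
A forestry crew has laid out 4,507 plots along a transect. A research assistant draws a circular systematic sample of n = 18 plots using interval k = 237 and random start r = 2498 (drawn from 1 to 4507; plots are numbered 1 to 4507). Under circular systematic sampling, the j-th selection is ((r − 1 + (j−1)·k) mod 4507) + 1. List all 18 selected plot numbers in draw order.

Selection 1: 2498
Selection 2: 2498 + 237 = 2735
Selection 3: 2735 + 237 = 2972
Selection 4: 2972 + 237 = 3209
Selection 5: 3209 + 237 = 3446
Selection 6: 3446 + 237 = 3683
Selection 7: 3683 + 237 = 3920
Selection 8: 3920 + 237 = 4157
Selection 9: 4157 + 237 = 4394
Selection 10: 4394 + 237 = 4631 → 4631 − 4507 = 124
Selection 11: 124 + 237 = 361
Selection 12: 361 + 237 = 598
Selection 13: 598 + 237 = 835
Selection 14: 835 + 237 = 1072
Selection 15: 1072 + 237 = 1309
Selection 16: 1309 + 237 = 1546
Selection 17: 1546 + 237 = 1783
Selection 18: 1783 + 237 = 2020

2498, 2735, 2972, 3209, 3446, 3683, 3920, 4157, 4394, 124, 361, 598, 835, 1072, 1309, 1546, 1783, 2020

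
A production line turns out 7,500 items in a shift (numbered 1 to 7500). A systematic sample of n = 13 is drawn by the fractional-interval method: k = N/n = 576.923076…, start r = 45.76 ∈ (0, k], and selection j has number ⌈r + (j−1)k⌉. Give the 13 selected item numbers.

46, 623, 1200, 1777, 2354, 2931, 3508, 4085, 4662, 5239, 5815, 6392, 6969

j=1: r + 0k = 45.76 → ⌈·⌉ = 46
j=2: r + 1k = 622.683076… → ⌈·⌉ = 623
j=3: r + 2k = 1199.606153… → ⌈·⌉ = 1200
j=4: r + 3k = 1776.529230… → ⌈·⌉ = 1777
j=5: r + 4k = 2353.452307… → ⌈·⌉ = 2354
j=6: r + 5k = 2930.375384… → ⌈·⌉ = 2931
j=7: r + 6k = 3507.298461… → ⌈·⌉ = 3508
j=8: r + 7k = 4084.221538… → ⌈·⌉ = 4085
j=9: r + 8k = 4661.144615… → ⌈·⌉ = 4662
j=10: r + 9k = 5238.067692… → ⌈·⌉ = 5239
j=11: r + 10k = 5814.990769… → ⌈·⌉ = 5815
j=12: r + 11k = 6391.913846… → ⌈·⌉ = 6392
j=13: r + 12k = 6968.836923… → ⌈·⌉ = 6969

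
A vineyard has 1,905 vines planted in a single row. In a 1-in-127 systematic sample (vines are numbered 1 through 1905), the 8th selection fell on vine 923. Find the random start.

k = 127
r = 923 − (8−1)×127 = 923 − 889 = 34

34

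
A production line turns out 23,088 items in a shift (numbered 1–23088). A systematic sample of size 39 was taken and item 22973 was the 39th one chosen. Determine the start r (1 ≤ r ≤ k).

477

k = 23088/39 = 592
r = 22973 − (39−1)×592 = 22973 − 22496 = 477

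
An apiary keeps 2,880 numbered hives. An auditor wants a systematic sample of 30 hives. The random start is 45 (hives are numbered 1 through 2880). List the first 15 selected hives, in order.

45, 141, 237, 333, 429, 525, 621, 717, 813, 909, 1005, 1101, 1197, 1293, 1389

k = N/n = 2880/30 = 96
hive 1: 45
hive 2: 45 + 96 = 141
hive 3: 141 + 96 = 237
hive 4: 237 + 96 = 333
hive 5: 333 + 96 = 429
hive 6: 429 + 96 = 525
hive 7: 525 + 96 = 621
hive 8: 621 + 96 = 717
hive 9: 717 + 96 = 813
hive 10: 813 + 96 = 909
hive 11: 909 + 96 = 1005
hive 12: 1005 + 96 = 1101
hive 13: 1101 + 96 = 1197
hive 14: 1197 + 96 = 1293
hive 15: 1293 + 96 = 1389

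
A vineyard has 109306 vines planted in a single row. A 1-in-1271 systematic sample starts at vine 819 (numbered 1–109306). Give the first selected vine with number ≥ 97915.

k = 1271
Steps past start: ⌈(97915 − 819)/1271⌉ = ⌈97096/1271⌉ = 77
Selected vine: 819 + 77×1271 = 98686

98686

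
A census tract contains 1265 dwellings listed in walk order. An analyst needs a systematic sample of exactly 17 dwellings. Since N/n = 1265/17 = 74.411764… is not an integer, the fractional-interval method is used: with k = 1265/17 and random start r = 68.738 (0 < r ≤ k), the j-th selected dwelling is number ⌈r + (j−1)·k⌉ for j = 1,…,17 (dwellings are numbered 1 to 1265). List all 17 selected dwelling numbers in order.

j=1: r + 0k = 68.738 → ⌈·⌉ = 69
j=2: r + 1k = 143.149764… → ⌈·⌉ = 144
j=3: r + 2k = 217.561529… → ⌈·⌉ = 218
j=4: r + 3k = 291.973294… → ⌈·⌉ = 292
j=5: r + 4k = 366.385058… → ⌈·⌉ = 367
j=6: r + 5k = 440.796823… → ⌈·⌉ = 441
j=7: r + 6k = 515.208588… → ⌈·⌉ = 516
j=8: r + 7k = 589.620352… → ⌈·⌉ = 590
j=9: r + 8k = 664.032117… → ⌈·⌉ = 665
j=10: r + 9k = 738.443882… → ⌈·⌉ = 739
j=11: r + 10k = 812.855647… → ⌈·⌉ = 813
j=12: r + 11k = 887.267411… → ⌈·⌉ = 888
j=13: r + 12k = 961.679176… → ⌈·⌉ = 962
j=14: r + 13k = 1036.090941… → ⌈·⌉ = 1037
j=15: r + 14k = 1110.502705… → ⌈·⌉ = 1111
j=16: r + 15k = 1184.914470… → ⌈·⌉ = 1185
j=17: r + 16k = 1259.326235… → ⌈·⌉ = 1260

69, 144, 218, 292, 367, 441, 516, 590, 665, 739, 813, 888, 962, 1037, 1111, 1185, 1260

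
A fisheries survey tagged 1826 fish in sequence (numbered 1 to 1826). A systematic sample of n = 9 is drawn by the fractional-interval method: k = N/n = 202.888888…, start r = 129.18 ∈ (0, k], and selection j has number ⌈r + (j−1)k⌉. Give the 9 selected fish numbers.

130, 333, 535, 738, 941, 1144, 1347, 1550, 1753

j=1: r + 0k = 129.18 → ⌈·⌉ = 130
j=2: r + 1k = 332.068888… → ⌈·⌉ = 333
j=3: r + 2k = 534.957777… → ⌈·⌉ = 535
j=4: r + 3k = 737.846666… → ⌈·⌉ = 738
j=5: r + 4k = 940.735555… → ⌈·⌉ = 941
j=6: r + 5k = 1143.624444… → ⌈·⌉ = 1144
j=7: r + 6k = 1346.513333… → ⌈·⌉ = 1347
j=8: r + 7k = 1549.402222… → ⌈·⌉ = 1550
j=9: r + 8k = 1752.291111… → ⌈·⌉ = 1753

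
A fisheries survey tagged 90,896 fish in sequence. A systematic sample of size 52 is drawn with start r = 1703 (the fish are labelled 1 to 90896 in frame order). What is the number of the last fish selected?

90851

k = 90896/52 = 1748
52nd selection = r + (52−1)·k = 1703 + 51×1748 = 1703 + 89148 = 90851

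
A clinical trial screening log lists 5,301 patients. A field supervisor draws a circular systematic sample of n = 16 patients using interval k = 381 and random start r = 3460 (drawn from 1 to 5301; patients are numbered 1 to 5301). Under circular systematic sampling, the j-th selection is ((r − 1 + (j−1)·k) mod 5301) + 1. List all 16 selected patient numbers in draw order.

Selection 1: 3460
Selection 2: 3460 + 381 = 3841
Selection 3: 3841 + 381 = 4222
Selection 4: 4222 + 381 = 4603
Selection 5: 4603 + 381 = 4984
Selection 6: 4984 + 381 = 5365 → 5365 − 5301 = 64
Selection 7: 64 + 381 = 445
Selection 8: 445 + 381 = 826
Selection 9: 826 + 381 = 1207
Selection 10: 1207 + 381 = 1588
Selection 11: 1588 + 381 = 1969
Selection 12: 1969 + 381 = 2350
Selection 13: 2350 + 381 = 2731
Selection 14: 2731 + 381 = 3112
Selection 15: 3112 + 381 = 3493
Selection 16: 3493 + 381 = 3874

3460, 3841, 4222, 4603, 4984, 64, 445, 826, 1207, 1588, 1969, 2350, 2731, 3112, 3493, 3874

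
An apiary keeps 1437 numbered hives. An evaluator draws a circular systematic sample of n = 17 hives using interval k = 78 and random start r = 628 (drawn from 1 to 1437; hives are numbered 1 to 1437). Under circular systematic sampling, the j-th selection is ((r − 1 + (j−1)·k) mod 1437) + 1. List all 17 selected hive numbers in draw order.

628, 706, 784, 862, 940, 1018, 1096, 1174, 1252, 1330, 1408, 49, 127, 205, 283, 361, 439

Selection 1: 628
Selection 2: 628 + 78 = 706
Selection 3: 706 + 78 = 784
Selection 4: 784 + 78 = 862
Selection 5: 862 + 78 = 940
Selection 6: 940 + 78 = 1018
Selection 7: 1018 + 78 = 1096
Selection 8: 1096 + 78 = 1174
Selection 9: 1174 + 78 = 1252
Selection 10: 1252 + 78 = 1330
Selection 11: 1330 + 78 = 1408
Selection 12: 1408 + 78 = 1486 → 1486 − 1437 = 49
Selection 13: 49 + 78 = 127
Selection 14: 127 + 78 = 205
Selection 15: 205 + 78 = 283
Selection 16: 283 + 78 = 361
Selection 17: 361 + 78 = 439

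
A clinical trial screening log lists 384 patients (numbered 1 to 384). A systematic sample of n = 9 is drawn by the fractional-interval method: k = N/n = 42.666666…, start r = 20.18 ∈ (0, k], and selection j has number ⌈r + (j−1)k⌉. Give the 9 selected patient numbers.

j=1: r + 0k = 20.18 → ⌈·⌉ = 21
j=2: r + 1k = 62.846666… → ⌈·⌉ = 63
j=3: r + 2k = 105.513333… → ⌈·⌉ = 106
j=4: r + 3k = 148.18 → ⌈·⌉ = 149
j=5: r + 4k = 190.846666… → ⌈·⌉ = 191
j=6: r + 5k = 233.513333… → ⌈·⌉ = 234
j=7: r + 6k = 276.18 → ⌈·⌉ = 277
j=8: r + 7k = 318.846666… → ⌈·⌉ = 319
j=9: r + 8k = 361.513333… → ⌈·⌉ = 362

21, 63, 106, 149, 191, 234, 277, 319, 362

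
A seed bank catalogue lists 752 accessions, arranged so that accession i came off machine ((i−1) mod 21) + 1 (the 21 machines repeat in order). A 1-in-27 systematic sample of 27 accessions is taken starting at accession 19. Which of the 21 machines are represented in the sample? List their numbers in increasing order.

1, 4, 7, 10, 13, 16, 19

Consecutive selections differ by k = 27, so their machine numbers differ by 27 mod 21 = 6.
gcd(27, 21) = 3, so the sample visits 21/3 = 7 distinct residues mod 21.
Start 19 is machine 19; the machines hit are 1, 4, 7, 10, 13, 16, 19.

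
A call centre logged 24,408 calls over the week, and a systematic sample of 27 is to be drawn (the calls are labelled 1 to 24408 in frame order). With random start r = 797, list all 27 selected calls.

k = N/n = 24408/27 = 904
call 1: 797
call 2: 797 + 904 = 1701
call 3: 1701 + 904 = 2605
call 4: 2605 + 904 = 3509
call 5: 3509 + 904 = 4413
call 6: 4413 + 904 = 5317
call 7: 5317 + 904 = 6221
call 8: 6221 + 904 = 7125
call 9: 7125 + 904 = 8029
call 10: 8029 + 904 = 8933
call 11: 8933 + 904 = 9837
call 12: 9837 + 904 = 10741
call 13: 10741 + 904 = 11645
call 14: 11645 + 904 = 12549
call 15: 12549 + 904 = 13453
call 16: 13453 + 904 = 14357
call 17: 14357 + 904 = 15261
call 18: 15261 + 904 = 16165
call 19: 16165 + 904 = 17069
call 20: 17069 + 904 = 17973
call 21: 17973 + 904 = 18877
call 22: 18877 + 904 = 19781
call 23: 19781 + 904 = 20685
call 24: 20685 + 904 = 21589
call 25: 21589 + 904 = 22493
call 26: 22493 + 904 = 23397
call 27: 23397 + 904 = 24301

797, 1701, 2605, 3509, 4413, 5317, 6221, 7125, 8029, 8933, 9837, 10741, 11645, 12549, 13453, 14357, 15261, 16165, 17069, 17973, 18877, 19781, 20685, 21589, 22493, 23397, 24301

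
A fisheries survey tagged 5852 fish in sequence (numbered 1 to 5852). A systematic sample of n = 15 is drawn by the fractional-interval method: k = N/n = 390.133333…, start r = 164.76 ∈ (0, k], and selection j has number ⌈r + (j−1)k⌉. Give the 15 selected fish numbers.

165, 555, 946, 1336, 1726, 2116, 2506, 2896, 3286, 3676, 4067, 4457, 4847, 5237, 5627

j=1: r + 0k = 164.76 → ⌈·⌉ = 165
j=2: r + 1k = 554.893333… → ⌈·⌉ = 555
j=3: r + 2k = 945.026666… → ⌈·⌉ = 946
j=4: r + 3k = 1335.16 → ⌈·⌉ = 1336
j=5: r + 4k = 1725.293333… → ⌈·⌉ = 1726
j=6: r + 5k = 2115.426666… → ⌈·⌉ = 2116
j=7: r + 6k = 2505.56 → ⌈·⌉ = 2506
j=8: r + 7k = 2895.693333… → ⌈·⌉ = 2896
j=9: r + 8k = 3285.826666… → ⌈·⌉ = 3286
j=10: r + 9k = 3675.96 → ⌈·⌉ = 3676
j=11: r + 10k = 4066.093333… → ⌈·⌉ = 4067
j=12: r + 11k = 4456.226666… → ⌈·⌉ = 4457
j=13: r + 12k = 4846.36 → ⌈·⌉ = 4847
j=14: r + 13k = 5236.493333… → ⌈·⌉ = 5237
j=15: r + 14k = 5626.626666… → ⌈·⌉ = 5627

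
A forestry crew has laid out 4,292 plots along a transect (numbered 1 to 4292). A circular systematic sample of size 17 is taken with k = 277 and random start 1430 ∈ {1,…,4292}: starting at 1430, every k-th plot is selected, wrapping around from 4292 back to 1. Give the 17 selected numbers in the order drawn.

Selection 1: 1430
Selection 2: 1430 + 277 = 1707
Selection 3: 1707 + 277 = 1984
Selection 4: 1984 + 277 = 2261
Selection 5: 2261 + 277 = 2538
Selection 6: 2538 + 277 = 2815
Selection 7: 2815 + 277 = 3092
Selection 8: 3092 + 277 = 3369
Selection 9: 3369 + 277 = 3646
Selection 10: 3646 + 277 = 3923
Selection 11: 3923 + 277 = 4200
Selection 12: 4200 + 277 = 4477 → 4477 − 4292 = 185
Selection 13: 185 + 277 = 462
Selection 14: 462 + 277 = 739
Selection 15: 739 + 277 = 1016
Selection 16: 1016 + 277 = 1293
Selection 17: 1293 + 277 = 1570

1430, 1707, 1984, 2261, 2538, 2815, 3092, 3369, 3646, 3923, 4200, 185, 462, 739, 1016, 1293, 1570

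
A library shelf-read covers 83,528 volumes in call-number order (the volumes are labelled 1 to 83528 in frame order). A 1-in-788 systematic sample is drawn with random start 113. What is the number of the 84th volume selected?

k = 788
84th selection = r + (84−1)·k = 113 + 83×788 = 113 + 65404 = 65517

65517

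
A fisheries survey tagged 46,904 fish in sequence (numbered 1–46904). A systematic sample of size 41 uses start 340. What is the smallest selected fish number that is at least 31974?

32372

k = 46904/41 = 1144
Steps past start: ⌈(31974 − 340)/1144⌉ = ⌈31634/1144⌉ = 28
Selected fish: 340 + 28×1144 = 32372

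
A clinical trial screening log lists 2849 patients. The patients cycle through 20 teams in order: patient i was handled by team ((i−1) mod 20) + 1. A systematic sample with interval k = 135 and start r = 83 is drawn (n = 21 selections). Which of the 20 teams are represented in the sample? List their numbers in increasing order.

Consecutive selections differ by k = 135, so their team numbers differ by 135 mod 20 = 15.
gcd(135, 20) = 5, so the sample visits 20/5 = 4 distinct residues mod 20.
Start 83 is team 3; the teams hit are 3, 8, 13, 18.

3, 8, 13, 18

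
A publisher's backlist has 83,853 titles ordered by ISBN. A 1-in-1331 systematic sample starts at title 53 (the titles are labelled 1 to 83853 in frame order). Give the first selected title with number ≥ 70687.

k = 1331
Steps past start: ⌈(70687 − 53)/1331⌉ = ⌈70634/1331⌉ = 54
Selected title: 53 + 54×1331 = 71927

71927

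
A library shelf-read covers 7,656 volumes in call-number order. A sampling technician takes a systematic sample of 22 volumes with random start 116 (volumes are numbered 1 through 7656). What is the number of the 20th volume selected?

6728

k = 7656/22 = 348
20th selection = r + (20−1)·k = 116 + 19×348 = 116 + 6612 = 6728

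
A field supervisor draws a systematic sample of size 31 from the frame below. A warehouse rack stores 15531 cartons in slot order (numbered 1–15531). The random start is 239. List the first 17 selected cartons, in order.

239, 740, 1241, 1742, 2243, 2744, 3245, 3746, 4247, 4748, 5249, 5750, 6251, 6752, 7253, 7754, 8255

k = N/n = 15531/31 = 501
carton 1: 239
carton 2: 239 + 501 = 740
carton 3: 740 + 501 = 1241
carton 4: 1241 + 501 = 1742
carton 5: 1742 + 501 = 2243
carton 6: 2243 + 501 = 2744
carton 7: 2744 + 501 = 3245
carton 8: 3245 + 501 = 3746
carton 9: 3746 + 501 = 4247
carton 10: 4247 + 501 = 4748
carton 11: 4748 + 501 = 5249
carton 12: 5249 + 501 = 5750
carton 13: 5750 + 501 = 6251
carton 14: 6251 + 501 = 6752
carton 15: 6752 + 501 = 7253
carton 16: 7253 + 501 = 7754
carton 17: 7754 + 501 = 8255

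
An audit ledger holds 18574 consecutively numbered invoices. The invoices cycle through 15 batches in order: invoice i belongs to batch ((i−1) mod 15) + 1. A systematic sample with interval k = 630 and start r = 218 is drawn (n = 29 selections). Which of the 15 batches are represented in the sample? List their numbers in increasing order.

Consecutive selections differ by k = 630, so their batch numbers differ by 630 mod 15 = 0.
gcd(630, 15) = 15, so the sample visits 15/15 = 1 distinct residues mod 15.
Start 218 is batch 8; the batches hit are 8.

8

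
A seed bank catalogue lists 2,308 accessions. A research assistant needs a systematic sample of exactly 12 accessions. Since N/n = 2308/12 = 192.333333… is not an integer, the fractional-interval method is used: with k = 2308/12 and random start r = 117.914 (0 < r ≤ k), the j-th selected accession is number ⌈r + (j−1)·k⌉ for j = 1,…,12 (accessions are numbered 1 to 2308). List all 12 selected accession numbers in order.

118, 311, 503, 695, 888, 1080, 1272, 1465, 1657, 1849, 2042, 2234

j=1: r + 0k = 117.914 → ⌈·⌉ = 118
j=2: r + 1k = 310.247333… → ⌈·⌉ = 311
j=3: r + 2k = 502.580666… → ⌈·⌉ = 503
j=4: r + 3k = 694.914 → ⌈·⌉ = 695
j=5: r + 4k = 887.247333… → ⌈·⌉ = 888
j=6: r + 5k = 1079.580666… → ⌈·⌉ = 1080
j=7: r + 6k = 1271.914 → ⌈·⌉ = 1272
j=8: r + 7k = 1464.247333… → ⌈·⌉ = 1465
j=9: r + 8k = 1656.580666… → ⌈·⌉ = 1657
j=10: r + 9k = 1848.914 → ⌈·⌉ = 1849
j=11: r + 10k = 2041.247333… → ⌈·⌉ = 2042
j=12: r + 11k = 2233.580666… → ⌈·⌉ = 2234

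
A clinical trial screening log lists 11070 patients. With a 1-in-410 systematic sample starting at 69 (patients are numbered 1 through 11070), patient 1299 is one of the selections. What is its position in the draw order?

4

k = 410
position = (1299 − 69)/410 + 1 = 1230/410 + 1 = 3 + 1 = 4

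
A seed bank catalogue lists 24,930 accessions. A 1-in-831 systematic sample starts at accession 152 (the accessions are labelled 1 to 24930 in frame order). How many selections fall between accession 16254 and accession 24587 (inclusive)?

10

k = 831
First selection ≥ 16254: 152 + ⌈(16254−152)/831⌉·831 = 152 + 20×831 = 16772
Last selection ≤ 24587: 152 + ⌊(24587−152)/831⌋·831 = 152 + 29×831 = 24251
Count = 29 − 20 + 1 = 10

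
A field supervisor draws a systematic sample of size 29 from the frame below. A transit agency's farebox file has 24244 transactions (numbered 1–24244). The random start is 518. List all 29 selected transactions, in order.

518, 1354, 2190, 3026, 3862, 4698, 5534, 6370, 7206, 8042, 8878, 9714, 10550, 11386, 12222, 13058, 13894, 14730, 15566, 16402, 17238, 18074, 18910, 19746, 20582, 21418, 22254, 23090, 23926

k = N/n = 24244/29 = 836
transaction 1: 518
transaction 2: 518 + 836 = 1354
transaction 3: 1354 + 836 = 2190
transaction 4: 2190 + 836 = 3026
transaction 5: 3026 + 836 = 3862
transaction 6: 3862 + 836 = 4698
transaction 7: 4698 + 836 = 5534
transaction 8: 5534 + 836 = 6370
transaction 9: 6370 + 836 = 7206
transaction 10: 7206 + 836 = 8042
transaction 11: 8042 + 836 = 8878
transaction 12: 8878 + 836 = 9714
transaction 13: 9714 + 836 = 10550
transaction 14: 10550 + 836 = 11386
transaction 15: 11386 + 836 = 12222
transaction 16: 12222 + 836 = 13058
transaction 17: 13058 + 836 = 13894
transaction 18: 13894 + 836 = 14730
transaction 19: 14730 + 836 = 15566
transaction 20: 15566 + 836 = 16402
transaction 21: 16402 + 836 = 17238
transaction 22: 17238 + 836 = 18074
transaction 23: 18074 + 836 = 18910
transaction 24: 18910 + 836 = 19746
transaction 25: 19746 + 836 = 20582
transaction 26: 20582 + 836 = 21418
transaction 27: 21418 + 836 = 22254
transaction 28: 22254 + 836 = 23090
transaction 29: 23090 + 836 = 23926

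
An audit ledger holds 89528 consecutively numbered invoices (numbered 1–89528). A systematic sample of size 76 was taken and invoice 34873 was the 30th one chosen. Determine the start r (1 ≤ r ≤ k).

711

k = 89528/76 = 1178
r = 34873 − (30−1)×1178 = 34873 − 34162 = 711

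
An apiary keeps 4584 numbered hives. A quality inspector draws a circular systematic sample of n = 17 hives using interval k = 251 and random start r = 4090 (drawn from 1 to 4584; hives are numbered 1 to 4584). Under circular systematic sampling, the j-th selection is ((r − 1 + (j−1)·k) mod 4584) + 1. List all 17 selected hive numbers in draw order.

4090, 4341, 8, 259, 510, 761, 1012, 1263, 1514, 1765, 2016, 2267, 2518, 2769, 3020, 3271, 3522

Selection 1: 4090
Selection 2: 4090 + 251 = 4341
Selection 3: 4341 + 251 = 4592 → 4592 − 4584 = 8
Selection 4: 8 + 251 = 259
Selection 5: 259 + 251 = 510
Selection 6: 510 + 251 = 761
Selection 7: 761 + 251 = 1012
Selection 8: 1012 + 251 = 1263
Selection 9: 1263 + 251 = 1514
Selection 10: 1514 + 251 = 1765
Selection 11: 1765 + 251 = 2016
Selection 12: 2016 + 251 = 2267
Selection 13: 2267 + 251 = 2518
Selection 14: 2518 + 251 = 2769
Selection 15: 2769 + 251 = 3020
Selection 16: 3020 + 251 = 3271
Selection 17: 3271 + 251 = 3522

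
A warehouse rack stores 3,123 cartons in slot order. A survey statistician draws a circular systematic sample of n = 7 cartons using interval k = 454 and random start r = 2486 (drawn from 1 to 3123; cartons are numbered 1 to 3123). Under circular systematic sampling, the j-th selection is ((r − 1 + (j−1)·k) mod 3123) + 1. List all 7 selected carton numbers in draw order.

2486, 2940, 271, 725, 1179, 1633, 2087

Selection 1: 2486
Selection 2: 2486 + 454 = 2940
Selection 3: 2940 + 454 = 3394 → 3394 − 3123 = 271
Selection 4: 271 + 454 = 725
Selection 5: 725 + 454 = 1179
Selection 6: 1179 + 454 = 1633
Selection 7: 1633 + 454 = 2087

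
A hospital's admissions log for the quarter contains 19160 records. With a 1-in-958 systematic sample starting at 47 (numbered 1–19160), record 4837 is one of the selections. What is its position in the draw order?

6

k = 958
position = (4837 − 47)/958 + 1 = 4790/958 + 1 = 5 + 1 = 6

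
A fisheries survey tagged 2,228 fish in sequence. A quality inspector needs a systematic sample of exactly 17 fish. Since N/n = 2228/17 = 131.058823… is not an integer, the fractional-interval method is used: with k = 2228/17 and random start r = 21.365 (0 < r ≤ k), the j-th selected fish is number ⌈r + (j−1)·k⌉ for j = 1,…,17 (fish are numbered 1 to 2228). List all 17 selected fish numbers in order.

j=1: r + 0k = 21.365 → ⌈·⌉ = 22
j=2: r + 1k = 152.423823… → ⌈·⌉ = 153
j=3: r + 2k = 283.482647… → ⌈·⌉ = 284
j=4: r + 3k = 414.541470… → ⌈·⌉ = 415
j=5: r + 4k = 545.600294… → ⌈·⌉ = 546
j=6: r + 5k = 676.659117… → ⌈·⌉ = 677
j=7: r + 6k = 807.717941… → ⌈·⌉ = 808
j=8: r + 7k = 938.776764… → ⌈·⌉ = 939
j=9: r + 8k = 1069.835588… → ⌈·⌉ = 1070
j=10: r + 9k = 1200.894411… → ⌈·⌉ = 1201
j=11: r + 10k = 1331.953235… → ⌈·⌉ = 1332
j=12: r + 11k = 1463.012058… → ⌈·⌉ = 1464
j=13: r + 12k = 1594.070882… → ⌈·⌉ = 1595
j=14: r + 13k = 1725.129705… → ⌈·⌉ = 1726
j=15: r + 14k = 1856.188529… → ⌈·⌉ = 1857
j=16: r + 15k = 1987.247352… → ⌈·⌉ = 1988
j=17: r + 16k = 2118.306176… → ⌈·⌉ = 2119

22, 153, 284, 415, 546, 677, 808, 939, 1070, 1201, 1332, 1464, 1595, 1726, 1857, 1988, 2119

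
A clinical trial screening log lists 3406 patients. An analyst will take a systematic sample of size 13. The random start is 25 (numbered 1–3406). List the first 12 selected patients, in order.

25, 287, 549, 811, 1073, 1335, 1597, 1859, 2121, 2383, 2645, 2907

k = N/n = 3406/13 = 262
patient 1: 25
patient 2: 25 + 262 = 287
patient 3: 287 + 262 = 549
patient 4: 549 + 262 = 811
patient 5: 811 + 262 = 1073
patient 6: 1073 + 262 = 1335
patient 7: 1335 + 262 = 1597
patient 8: 1597 + 262 = 1859
patient 9: 1859 + 262 = 2121
patient 10: 2121 + 262 = 2383
patient 11: 2383 + 262 = 2645
patient 12: 2645 + 262 = 2907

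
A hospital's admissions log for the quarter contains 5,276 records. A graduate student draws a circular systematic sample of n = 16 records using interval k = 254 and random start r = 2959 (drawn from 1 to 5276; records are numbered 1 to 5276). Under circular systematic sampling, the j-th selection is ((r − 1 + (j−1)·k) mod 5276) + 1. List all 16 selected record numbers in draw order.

2959, 3213, 3467, 3721, 3975, 4229, 4483, 4737, 4991, 5245, 223, 477, 731, 985, 1239, 1493

Selection 1: 2959
Selection 2: 2959 + 254 = 3213
Selection 3: 3213 + 254 = 3467
Selection 4: 3467 + 254 = 3721
Selection 5: 3721 + 254 = 3975
Selection 6: 3975 + 254 = 4229
Selection 7: 4229 + 254 = 4483
Selection 8: 4483 + 254 = 4737
Selection 9: 4737 + 254 = 4991
Selection 10: 4991 + 254 = 5245
Selection 11: 5245 + 254 = 5499 → 5499 − 5276 = 223
Selection 12: 223 + 254 = 477
Selection 13: 477 + 254 = 731
Selection 14: 731 + 254 = 985
Selection 15: 985 + 254 = 1239
Selection 16: 1239 + 254 = 1493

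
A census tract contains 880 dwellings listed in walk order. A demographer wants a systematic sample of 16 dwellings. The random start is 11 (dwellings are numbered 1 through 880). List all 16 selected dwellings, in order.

11, 66, 121, 176, 231, 286, 341, 396, 451, 506, 561, 616, 671, 726, 781, 836

k = N/n = 880/16 = 55
dwelling 1: 11
dwelling 2: 11 + 55 = 66
dwelling 3: 66 + 55 = 121
dwelling 4: 121 + 55 = 176
dwelling 5: 176 + 55 = 231
dwelling 6: 231 + 55 = 286
dwelling 7: 286 + 55 = 341
dwelling 8: 341 + 55 = 396
dwelling 9: 396 + 55 = 451
dwelling 10: 451 + 55 = 506
dwelling 11: 506 + 55 = 561
dwelling 12: 561 + 55 = 616
dwelling 13: 616 + 55 = 671
dwelling 14: 671 + 55 = 726
dwelling 15: 726 + 55 = 781
dwelling 16: 781 + 55 = 836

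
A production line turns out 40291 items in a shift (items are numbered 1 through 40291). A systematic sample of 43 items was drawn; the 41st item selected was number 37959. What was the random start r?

479

k = 40291/43 = 937
r = 37959 − (41−1)×937 = 37959 − 37480 = 479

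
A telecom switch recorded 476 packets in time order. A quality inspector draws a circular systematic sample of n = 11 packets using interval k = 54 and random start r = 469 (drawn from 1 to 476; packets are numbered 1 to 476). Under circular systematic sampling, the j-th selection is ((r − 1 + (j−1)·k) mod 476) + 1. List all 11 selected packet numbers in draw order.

469, 47, 101, 155, 209, 263, 317, 371, 425, 3, 57

Selection 1: 469
Selection 2: 469 + 54 = 523 → 523 − 476 = 47
Selection 3: 47 + 54 = 101
Selection 4: 101 + 54 = 155
Selection 5: 155 + 54 = 209
Selection 6: 209 + 54 = 263
Selection 7: 263 + 54 = 317
Selection 8: 317 + 54 = 371
Selection 9: 371 + 54 = 425
Selection 10: 425 + 54 = 479 → 479 − 476 = 3
Selection 11: 3 + 54 = 57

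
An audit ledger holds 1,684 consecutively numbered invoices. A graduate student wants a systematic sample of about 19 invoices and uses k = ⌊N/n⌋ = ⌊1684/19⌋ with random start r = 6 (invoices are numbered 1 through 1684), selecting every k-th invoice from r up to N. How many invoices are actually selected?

k = ⌊1684/19⌋ = 88
Achieved size = ⌊(1684 − 6)/88⌋ + 1 = ⌊1678/88⌋ + 1 = 19 + 1 = 20
(last selection: 6 + 19×88 = 1678 ≤ 1684; next would be 1766 > 1684)

20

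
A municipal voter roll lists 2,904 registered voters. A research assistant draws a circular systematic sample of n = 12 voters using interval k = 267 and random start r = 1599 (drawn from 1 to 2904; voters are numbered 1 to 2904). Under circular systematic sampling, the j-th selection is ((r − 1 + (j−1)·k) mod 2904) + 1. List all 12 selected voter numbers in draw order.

1599, 1866, 2133, 2400, 2667, 30, 297, 564, 831, 1098, 1365, 1632

Selection 1: 1599
Selection 2: 1599 + 267 = 1866
Selection 3: 1866 + 267 = 2133
Selection 4: 2133 + 267 = 2400
Selection 5: 2400 + 267 = 2667
Selection 6: 2667 + 267 = 2934 → 2934 − 2904 = 30
Selection 7: 30 + 267 = 297
Selection 8: 297 + 267 = 564
Selection 9: 564 + 267 = 831
Selection 10: 831 + 267 = 1098
Selection 11: 1098 + 267 = 1365
Selection 12: 1365 + 267 = 1632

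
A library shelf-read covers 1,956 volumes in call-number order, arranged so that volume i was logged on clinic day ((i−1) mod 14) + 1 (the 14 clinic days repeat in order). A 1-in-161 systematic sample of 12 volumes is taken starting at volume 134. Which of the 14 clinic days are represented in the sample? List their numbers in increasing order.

1, 8

Consecutive selections differ by k = 161, so their clinic day numbers differ by 161 mod 14 = 7.
gcd(161, 14) = 7, so the sample visits 14/7 = 2 distinct residues mod 14.
Start 134 is clinic day 8; the clinic days hit are 1, 8.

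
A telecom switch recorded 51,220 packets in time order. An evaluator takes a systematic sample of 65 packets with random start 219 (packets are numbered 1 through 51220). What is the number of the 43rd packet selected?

k = 51220/65 = 788
43rd selection = r + (43−1)·k = 219 + 42×788 = 219 + 33096 = 33315

33315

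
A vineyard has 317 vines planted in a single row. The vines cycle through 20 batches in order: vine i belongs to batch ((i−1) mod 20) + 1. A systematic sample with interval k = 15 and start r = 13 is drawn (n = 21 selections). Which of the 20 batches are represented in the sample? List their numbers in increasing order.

3, 8, 13, 18

Consecutive selections differ by k = 15, so their batch numbers differ by 15 mod 20 = 15.
gcd(15, 20) = 5, so the sample visits 20/5 = 4 distinct residues mod 20.
Start 13 is batch 13; the batches hit are 3, 8, 13, 18.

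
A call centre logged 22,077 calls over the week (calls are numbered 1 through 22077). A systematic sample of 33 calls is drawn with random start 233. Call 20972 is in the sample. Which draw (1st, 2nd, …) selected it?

32

k = 22077/33 = 669
position = (20972 − 233)/669 + 1 = 20739/669 + 1 = 31 + 1 = 32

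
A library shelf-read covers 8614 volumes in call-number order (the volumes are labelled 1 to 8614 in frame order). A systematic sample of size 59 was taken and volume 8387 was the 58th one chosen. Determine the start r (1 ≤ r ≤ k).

k = 8614/59 = 146
r = 8387 − (58−1)×146 = 8387 − 8322 = 65

65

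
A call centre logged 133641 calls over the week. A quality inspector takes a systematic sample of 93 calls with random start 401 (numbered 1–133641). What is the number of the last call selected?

k = 133641/93 = 1437
93rd selection = r + (93−1)·k = 401 + 92×1437 = 401 + 132204 = 132605

132605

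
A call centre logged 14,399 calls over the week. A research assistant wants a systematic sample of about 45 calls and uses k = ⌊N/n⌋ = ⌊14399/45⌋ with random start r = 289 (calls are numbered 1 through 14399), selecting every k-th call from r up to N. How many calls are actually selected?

45

k = ⌊14399/45⌋ = 319
Achieved size = ⌊(14399 − 289)/319⌋ + 1 = ⌊14110/319⌋ + 1 = 44 + 1 = 45
(last selection: 289 + 44×319 = 14325 ≤ 14399; next would be 14644 > 14399)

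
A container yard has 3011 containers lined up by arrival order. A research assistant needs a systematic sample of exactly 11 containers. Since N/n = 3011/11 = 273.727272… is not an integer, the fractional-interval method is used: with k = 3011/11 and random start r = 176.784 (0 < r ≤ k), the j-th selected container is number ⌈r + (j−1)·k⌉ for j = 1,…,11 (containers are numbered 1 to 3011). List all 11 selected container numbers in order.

j=1: r + 0k = 176.784 → ⌈·⌉ = 177
j=2: r + 1k = 450.511272… → ⌈·⌉ = 451
j=3: r + 2k = 724.238545… → ⌈·⌉ = 725
j=4: r + 3k = 997.965818… → ⌈·⌉ = 998
j=5: r + 4k = 1271.693090… → ⌈·⌉ = 1272
j=6: r + 5k = 1545.420363… → ⌈·⌉ = 1546
j=7: r + 6k = 1819.147636… → ⌈·⌉ = 1820
j=8: r + 7k = 2092.874909… → ⌈·⌉ = 2093
j=9: r + 8k = 2366.602181… → ⌈·⌉ = 2367
j=10: r + 9k = 2640.329454… → ⌈·⌉ = 2641
j=11: r + 10k = 2914.056727… → ⌈·⌉ = 2915

177, 451, 725, 998, 1272, 1546, 1820, 2093, 2367, 2641, 2915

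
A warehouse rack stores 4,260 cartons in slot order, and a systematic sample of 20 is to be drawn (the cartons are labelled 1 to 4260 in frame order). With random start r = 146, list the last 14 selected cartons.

1424, 1637, 1850, 2063, 2276, 2489, 2702, 2915, 3128, 3341, 3554, 3767, 3980, 4193

k = N/n = 4260/20 = 213
7th selection = 146 + 6×213 = 1424
8th: 1424 + 213 = 1637
9th: 1637 + 213 = 1850
10th: 1850 + 213 = 2063
11th: 2063 + 213 = 2276
12th: 2276 + 213 = 2489
13th: 2489 + 213 = 2702
14th: 2702 + 213 = 2915
15th: 2915 + 213 = 3128
16th: 3128 + 213 = 3341
17th: 3341 + 213 = 3554
18th: 3554 + 213 = 3767
19th: 3767 + 213 = 3980
20th: 3980 + 213 = 4193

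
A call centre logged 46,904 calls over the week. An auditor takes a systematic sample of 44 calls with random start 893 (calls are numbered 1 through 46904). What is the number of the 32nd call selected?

33939

k = 46904/44 = 1066
32nd selection = r + (32−1)·k = 893 + 31×1066 = 893 + 33046 = 33939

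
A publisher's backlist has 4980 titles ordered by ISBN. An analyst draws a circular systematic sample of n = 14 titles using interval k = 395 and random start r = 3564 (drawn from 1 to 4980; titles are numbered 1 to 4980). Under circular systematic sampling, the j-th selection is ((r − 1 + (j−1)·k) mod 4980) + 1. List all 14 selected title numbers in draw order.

3564, 3959, 4354, 4749, 164, 559, 954, 1349, 1744, 2139, 2534, 2929, 3324, 3719

Selection 1: 3564
Selection 2: 3564 + 395 = 3959
Selection 3: 3959 + 395 = 4354
Selection 4: 4354 + 395 = 4749
Selection 5: 4749 + 395 = 5144 → 5144 − 4980 = 164
Selection 6: 164 + 395 = 559
Selection 7: 559 + 395 = 954
Selection 8: 954 + 395 = 1349
Selection 9: 1349 + 395 = 1744
Selection 10: 1744 + 395 = 2139
Selection 11: 2139 + 395 = 2534
Selection 12: 2534 + 395 = 2929
Selection 13: 2929 + 395 = 3324
Selection 14: 3324 + 395 = 3719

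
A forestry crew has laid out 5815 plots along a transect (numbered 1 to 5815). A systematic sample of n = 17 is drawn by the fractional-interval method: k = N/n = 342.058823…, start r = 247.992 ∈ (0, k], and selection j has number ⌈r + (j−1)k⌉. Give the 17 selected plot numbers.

248, 591, 933, 1275, 1617, 1959, 2301, 2643, 2985, 3327, 3669, 4011, 4353, 4695, 5037, 5379, 5721

j=1: r + 0k = 247.992 → ⌈·⌉ = 248
j=2: r + 1k = 590.050823… → ⌈·⌉ = 591
j=3: r + 2k = 932.109647… → ⌈·⌉ = 933
j=4: r + 3k = 1274.168470… → ⌈·⌉ = 1275
j=5: r + 4k = 1616.227294… → ⌈·⌉ = 1617
j=6: r + 5k = 1958.286117… → ⌈·⌉ = 1959
j=7: r + 6k = 2300.344941… → ⌈·⌉ = 2301
j=8: r + 7k = 2642.403764… → ⌈·⌉ = 2643
j=9: r + 8k = 2984.462588… → ⌈·⌉ = 2985
j=10: r + 9k = 3326.521411… → ⌈·⌉ = 3327
j=11: r + 10k = 3668.580235… → ⌈·⌉ = 3669
j=12: r + 11k = 4010.639058… → ⌈·⌉ = 4011
j=13: r + 12k = 4352.697882… → ⌈·⌉ = 4353
j=14: r + 13k = 4694.756705… → ⌈·⌉ = 4695
j=15: r + 14k = 5036.815529… → ⌈·⌉ = 5037
j=16: r + 15k = 5378.874352… → ⌈·⌉ = 5379
j=17: r + 16k = 5720.933176… → ⌈·⌉ = 5721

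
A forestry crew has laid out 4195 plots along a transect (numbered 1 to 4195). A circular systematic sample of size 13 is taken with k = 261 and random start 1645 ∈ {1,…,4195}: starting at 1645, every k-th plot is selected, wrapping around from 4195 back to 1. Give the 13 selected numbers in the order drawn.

1645, 1906, 2167, 2428, 2689, 2950, 3211, 3472, 3733, 3994, 60, 321, 582

Selection 1: 1645
Selection 2: 1645 + 261 = 1906
Selection 3: 1906 + 261 = 2167
Selection 4: 2167 + 261 = 2428
Selection 5: 2428 + 261 = 2689
Selection 6: 2689 + 261 = 2950
Selection 7: 2950 + 261 = 3211
Selection 8: 3211 + 261 = 3472
Selection 9: 3472 + 261 = 3733
Selection 10: 3733 + 261 = 3994
Selection 11: 3994 + 261 = 4255 → 4255 − 4195 = 60
Selection 12: 60 + 261 = 321
Selection 13: 321 + 261 = 582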